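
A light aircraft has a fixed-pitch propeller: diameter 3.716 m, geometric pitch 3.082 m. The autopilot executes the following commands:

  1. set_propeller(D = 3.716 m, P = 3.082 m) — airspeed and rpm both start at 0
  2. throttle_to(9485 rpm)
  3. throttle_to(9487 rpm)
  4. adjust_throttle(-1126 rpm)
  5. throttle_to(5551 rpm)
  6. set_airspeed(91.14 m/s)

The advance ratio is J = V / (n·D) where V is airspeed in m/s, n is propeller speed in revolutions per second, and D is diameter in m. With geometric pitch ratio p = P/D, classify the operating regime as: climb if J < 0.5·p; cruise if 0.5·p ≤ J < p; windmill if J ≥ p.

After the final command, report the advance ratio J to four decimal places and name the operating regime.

set_propeller: D = 3.716 m, P = 3.082 m (p = P/D = 0.829386); state ← (V=0, rpm=0)
throttle_to(9485): rpm ← 9485
throttle_to(9487): rpm ← 9487
adjust_throttle(-1126): rpm ← 9487 -1126 = 8361
throttle_to(5551): rpm ← 5551
set_airspeed(91.14): V ← 91.14 m/s
final state: V = 91.14 m/s, rpm = 5551 → n = rpm/60 = 92.516667 rev/s
J = V / (n·D) = 91.14 / (92.516667 × 3.716) = 0.265102
regime bands: climb J<0.4147 | cruise [0.4147, 0.8294) | windmill J≥0.8294
J = 0.2651 → climb

J = 0.2651, regime = climb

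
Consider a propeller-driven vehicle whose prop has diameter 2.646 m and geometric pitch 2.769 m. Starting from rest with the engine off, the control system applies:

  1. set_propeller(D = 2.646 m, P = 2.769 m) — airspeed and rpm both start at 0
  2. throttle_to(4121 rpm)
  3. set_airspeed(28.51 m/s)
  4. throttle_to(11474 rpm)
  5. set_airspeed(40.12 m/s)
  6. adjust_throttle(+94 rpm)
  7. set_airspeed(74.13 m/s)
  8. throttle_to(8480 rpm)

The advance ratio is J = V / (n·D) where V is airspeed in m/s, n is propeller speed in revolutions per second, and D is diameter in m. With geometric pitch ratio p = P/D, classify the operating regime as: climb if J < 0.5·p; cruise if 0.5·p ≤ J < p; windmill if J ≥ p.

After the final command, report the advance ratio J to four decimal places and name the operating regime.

J = 0.1982, regime = climb

set_propeller: D = 2.646 m, P = 2.769 m (p = P/D = 1.046485); state ← (V=0, rpm=0)
throttle_to(4121): rpm ← 4121
set_airspeed(28.51): V ← 28.51 m/s
throttle_to(11474): rpm ← 11474
set_airspeed(40.12): V ← 40.12 m/s
adjust_throttle(+94): rpm ← 11474 +94 = 11568
set_airspeed(74.13): V ← 74.13 m/s
throttle_to(8480): rpm ← 8480
final state: V = 74.13 m/s, rpm = 8480 → n = rpm/60 = 141.333333 rev/s
J = V / (n·D) = 74.13 / (141.333333 × 2.646) = 0.198226
regime bands: climb J<0.5232 | cruise [0.5232, 1.0465) | windmill J≥1.0465
J = 0.1982 → climb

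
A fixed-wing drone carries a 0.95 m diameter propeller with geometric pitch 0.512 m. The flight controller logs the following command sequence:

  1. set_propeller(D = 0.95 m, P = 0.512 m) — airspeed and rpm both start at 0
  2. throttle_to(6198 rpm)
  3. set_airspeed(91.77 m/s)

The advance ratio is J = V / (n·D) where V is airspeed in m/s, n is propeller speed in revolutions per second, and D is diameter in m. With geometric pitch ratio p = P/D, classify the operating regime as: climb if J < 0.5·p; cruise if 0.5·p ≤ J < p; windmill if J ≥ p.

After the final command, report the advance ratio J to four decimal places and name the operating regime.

set_propeller: D = 0.95 m, P = 0.512 m (p = P/D = 0.538947); state ← (V=0, rpm=0)
throttle_to(6198): rpm ← 6198
set_airspeed(91.77): V ← 91.77 m/s
final state: V = 91.77 m/s, rpm = 6198 → n = rpm/60 = 103.300000 rev/s
J = V / (n·D) = 91.77 / (103.300000 × 0.95) = 0.935140
regime bands: climb J<0.2695 | cruise [0.2695, 0.5389) | windmill J≥0.5389
J = 0.9351 → windmill

J = 0.9351, regime = windmill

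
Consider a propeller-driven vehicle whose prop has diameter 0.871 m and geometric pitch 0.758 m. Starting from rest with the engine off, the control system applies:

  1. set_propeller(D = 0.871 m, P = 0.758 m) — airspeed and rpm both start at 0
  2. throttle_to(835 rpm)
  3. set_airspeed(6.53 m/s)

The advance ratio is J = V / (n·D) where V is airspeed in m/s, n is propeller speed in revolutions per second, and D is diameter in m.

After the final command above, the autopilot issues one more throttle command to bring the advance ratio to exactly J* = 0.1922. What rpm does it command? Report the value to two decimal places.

set_propeller: D = 0.871 m, P = 0.758 m (p = P/D = 0.870264); state ← (V=0, rpm=0)
throttle_to(835): rpm ← 835
set_airspeed(6.53): V ← 6.53 m/s
final state: V = 6.53 m/s, rpm = 835 → n = rpm/60 = 13.916667 rev/s
target J* = 0.1922; solve J* = V/(n·D) for n: n = V/(J*·D) = 6.53/(0.1922 × 0.871) = 39.006919 rev/s
rpm = 60·n = 2340.415110

rpm = 2340.42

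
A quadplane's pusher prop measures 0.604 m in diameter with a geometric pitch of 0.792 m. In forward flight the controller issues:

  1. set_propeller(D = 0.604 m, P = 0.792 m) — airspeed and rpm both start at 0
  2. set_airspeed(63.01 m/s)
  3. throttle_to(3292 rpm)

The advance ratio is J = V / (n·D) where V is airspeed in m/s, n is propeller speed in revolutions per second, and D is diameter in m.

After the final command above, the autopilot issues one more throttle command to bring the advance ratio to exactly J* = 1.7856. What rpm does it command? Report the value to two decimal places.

set_propeller: D = 0.604 m, P = 0.792 m (p = P/D = 1.311258); state ← (V=0, rpm=0)
set_airspeed(63.01): V ← 63.01 m/s
throttle_to(3292): rpm ← 3292
final state: V = 63.01 m/s, rpm = 3292 → n = rpm/60 = 54.866667 rev/s
target J* = 1.7856; solve J* = V/(n·D) for n: n = V/(J*·D) = 63.01/(1.7856 × 0.604) = 58.423607 rev/s
rpm = 60·n = 3505.416400

rpm = 3505.42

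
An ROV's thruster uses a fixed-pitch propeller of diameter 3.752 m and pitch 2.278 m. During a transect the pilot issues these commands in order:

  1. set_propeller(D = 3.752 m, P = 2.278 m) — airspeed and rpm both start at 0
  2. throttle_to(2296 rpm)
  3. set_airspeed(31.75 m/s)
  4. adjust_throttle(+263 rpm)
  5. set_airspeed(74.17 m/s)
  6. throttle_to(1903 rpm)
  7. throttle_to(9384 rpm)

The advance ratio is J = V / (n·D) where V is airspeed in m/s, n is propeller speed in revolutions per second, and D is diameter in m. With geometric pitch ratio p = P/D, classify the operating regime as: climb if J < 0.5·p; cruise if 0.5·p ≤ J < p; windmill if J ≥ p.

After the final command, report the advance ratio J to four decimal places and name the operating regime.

J = 0.1264, regime = climb

set_propeller: D = 3.752 m, P = 2.278 m (p = P/D = 0.607143); state ← (V=0, rpm=0)
throttle_to(2296): rpm ← 2296
set_airspeed(31.75): V ← 31.75 m/s
adjust_throttle(+263): rpm ← 2296 +263 = 2559
set_airspeed(74.17): V ← 74.17 m/s
throttle_to(1903): rpm ← 1903
throttle_to(9384): rpm ← 9384
final state: V = 74.17 m/s, rpm = 9384 → n = rpm/60 = 156.400000 rev/s
J = V / (n·D) = 74.17 / (156.400000 × 3.752) = 0.126395
regime bands: climb J<0.3036 | cruise [0.3036, 0.6071) | windmill J≥0.6071
J = 0.1264 → climb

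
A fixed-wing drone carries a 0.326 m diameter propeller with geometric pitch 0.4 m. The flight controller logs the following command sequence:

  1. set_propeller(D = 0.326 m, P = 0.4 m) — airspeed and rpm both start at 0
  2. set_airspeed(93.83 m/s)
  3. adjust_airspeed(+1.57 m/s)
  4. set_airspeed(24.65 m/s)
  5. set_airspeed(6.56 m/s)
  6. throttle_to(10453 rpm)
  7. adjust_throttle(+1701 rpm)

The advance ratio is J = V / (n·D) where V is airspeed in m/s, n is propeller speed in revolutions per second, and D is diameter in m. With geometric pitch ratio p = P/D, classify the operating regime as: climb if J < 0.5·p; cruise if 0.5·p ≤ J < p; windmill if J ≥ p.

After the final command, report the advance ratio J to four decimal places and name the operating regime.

set_propeller: D = 0.326 m, P = 0.4 m (p = P/D = 1.226994); state ← (V=0, rpm=0)
set_airspeed(93.83): V ← 93.83 m/s
adjust_airspeed(+1.57): V ← 93.83 +1.57 = 95.4 m/s
set_airspeed(24.65): V ← 24.65 m/s
set_airspeed(6.56): V ← 6.56 m/s
throttle_to(10453): rpm ← 10453
adjust_throttle(+1701): rpm ← 10453 +1701 = 12154
final state: V = 6.56 m/s, rpm = 12154 → n = rpm/60 = 202.566667 rev/s
J = V / (n·D) = 6.56 / (202.566667 × 0.326) = 0.099339
regime bands: climb J<0.6135 | cruise [0.6135, 1.2270) | windmill J≥1.2270
J = 0.0993 → climb

J = 0.0993, regime = climb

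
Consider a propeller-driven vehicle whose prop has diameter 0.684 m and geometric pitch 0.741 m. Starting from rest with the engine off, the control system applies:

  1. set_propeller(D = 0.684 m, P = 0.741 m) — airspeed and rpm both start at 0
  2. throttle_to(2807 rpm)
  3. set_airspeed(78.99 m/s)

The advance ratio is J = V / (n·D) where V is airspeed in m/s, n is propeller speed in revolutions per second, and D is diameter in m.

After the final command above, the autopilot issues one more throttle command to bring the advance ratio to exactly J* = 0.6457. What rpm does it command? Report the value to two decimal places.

rpm = 10730.91

set_propeller: D = 0.684 m, P = 0.741 m (p = P/D = 1.083333); state ← (V=0, rpm=0)
throttle_to(2807): rpm ← 2807
set_airspeed(78.99): V ← 78.99 m/s
final state: V = 78.99 m/s, rpm = 2807 → n = rpm/60 = 46.783333 rev/s
target J* = 0.6457; solve J* = V/(n·D) for n: n = V/(J*·D) = 78.99/(0.6457 × 0.684) = 178.848469 rev/s
rpm = 60·n = 10730.908113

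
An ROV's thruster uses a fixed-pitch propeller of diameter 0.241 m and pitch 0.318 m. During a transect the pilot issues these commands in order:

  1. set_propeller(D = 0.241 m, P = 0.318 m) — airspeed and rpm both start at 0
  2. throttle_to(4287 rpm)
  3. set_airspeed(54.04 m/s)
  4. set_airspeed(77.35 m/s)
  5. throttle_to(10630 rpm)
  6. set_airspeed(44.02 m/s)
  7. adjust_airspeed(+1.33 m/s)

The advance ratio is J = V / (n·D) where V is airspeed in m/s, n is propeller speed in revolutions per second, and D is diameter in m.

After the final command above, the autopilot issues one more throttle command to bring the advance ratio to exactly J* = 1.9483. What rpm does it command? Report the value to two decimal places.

rpm = 5795.03

set_propeller: D = 0.241 m, P = 0.318 m (p = P/D = 1.319502); state ← (V=0, rpm=0)
throttle_to(4287): rpm ← 4287
set_airspeed(54.04): V ← 54.04 m/s
set_airspeed(77.35): V ← 77.35 m/s
throttle_to(10630): rpm ← 10630
set_airspeed(44.02): V ← 44.02 m/s
adjust_airspeed(+1.33): V ← 44.02 +1.33 = 45.35 m/s
final state: V = 45.35 m/s, rpm = 10630 → n = rpm/60 = 177.166667 rev/s
target J* = 1.9483; solve J* = V/(n·D) for n: n = V/(J*·D) = 45.35/(1.9483 × 0.241) = 96.583829 rev/s
rpm = 60·n = 5795.029734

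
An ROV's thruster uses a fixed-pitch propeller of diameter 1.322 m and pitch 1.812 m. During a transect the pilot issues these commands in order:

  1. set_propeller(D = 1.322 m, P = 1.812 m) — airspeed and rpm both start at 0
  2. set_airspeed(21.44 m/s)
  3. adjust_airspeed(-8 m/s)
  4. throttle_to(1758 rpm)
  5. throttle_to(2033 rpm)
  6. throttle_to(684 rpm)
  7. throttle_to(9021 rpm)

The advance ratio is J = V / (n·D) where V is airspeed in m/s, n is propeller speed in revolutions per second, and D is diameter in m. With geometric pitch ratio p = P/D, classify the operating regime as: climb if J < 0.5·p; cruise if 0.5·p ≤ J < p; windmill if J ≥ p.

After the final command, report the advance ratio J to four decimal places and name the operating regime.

set_propeller: D = 1.322 m, P = 1.812 m (p = P/D = 1.370651); state ← (V=0, rpm=0)
set_airspeed(21.44): V ← 21.44 m/s
adjust_airspeed(-8): V ← 21.44 -8 = 13.44 m/s
throttle_to(1758): rpm ← 1758
throttle_to(2033): rpm ← 2033
throttle_to(684): rpm ← 684
throttle_to(9021): rpm ← 9021
final state: V = 13.44 m/s, rpm = 9021 → n = rpm/60 = 150.350000 rev/s
J = V / (n·D) = 13.44 / (150.350000 × 1.322) = 0.067618
regime bands: climb J<0.6853 | cruise [0.6853, 1.3707) | windmill J≥1.3707
J = 0.0676 → climb

J = 0.0676, regime = climb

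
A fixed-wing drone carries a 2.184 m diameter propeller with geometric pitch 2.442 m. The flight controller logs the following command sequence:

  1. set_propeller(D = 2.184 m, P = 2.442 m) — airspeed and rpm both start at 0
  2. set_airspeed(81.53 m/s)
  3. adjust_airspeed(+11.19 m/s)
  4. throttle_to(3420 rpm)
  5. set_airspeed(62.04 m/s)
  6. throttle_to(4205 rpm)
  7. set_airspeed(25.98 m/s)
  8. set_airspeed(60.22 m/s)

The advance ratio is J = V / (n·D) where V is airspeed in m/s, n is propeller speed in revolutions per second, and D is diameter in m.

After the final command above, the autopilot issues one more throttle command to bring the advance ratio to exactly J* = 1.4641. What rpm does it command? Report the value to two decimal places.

rpm = 1129.97

set_propeller: D = 2.184 m, P = 2.442 m (p = P/D = 1.118132); state ← (V=0, rpm=0)
set_airspeed(81.53): V ← 81.53 m/s
adjust_airspeed(+11.19): V ← 81.53 +11.19 = 92.72 m/s
throttle_to(3420): rpm ← 3420
set_airspeed(62.04): V ← 62.04 m/s
throttle_to(4205): rpm ← 4205
set_airspeed(25.98): V ← 25.98 m/s
set_airspeed(60.22): V ← 60.22 m/s
final state: V = 60.22 m/s, rpm = 4205 → n = rpm/60 = 70.083333 rev/s
target J* = 1.4641; solve J* = V/(n·D) for n: n = V/(J*·D) = 60.22/(1.4641 × 2.184) = 18.832908 rev/s
rpm = 60·n = 1129.974458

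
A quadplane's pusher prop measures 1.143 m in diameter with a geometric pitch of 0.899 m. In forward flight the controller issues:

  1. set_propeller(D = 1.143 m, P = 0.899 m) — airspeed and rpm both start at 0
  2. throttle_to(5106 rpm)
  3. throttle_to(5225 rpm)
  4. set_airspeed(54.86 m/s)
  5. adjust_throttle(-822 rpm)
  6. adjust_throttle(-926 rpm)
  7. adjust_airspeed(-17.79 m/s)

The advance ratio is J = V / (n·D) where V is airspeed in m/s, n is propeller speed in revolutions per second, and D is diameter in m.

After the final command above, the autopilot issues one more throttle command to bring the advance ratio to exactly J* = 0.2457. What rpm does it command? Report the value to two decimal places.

rpm = 7919.95

set_propeller: D = 1.143 m, P = 0.899 m (p = P/D = 0.786527); state ← (V=0, rpm=0)
throttle_to(5106): rpm ← 5106
throttle_to(5225): rpm ← 5225
set_airspeed(54.86): V ← 54.86 m/s
adjust_throttle(-822): rpm ← 5225 -822 = 4403
adjust_throttle(-926): rpm ← 4403 -926 = 3477
adjust_airspeed(-17.79): V ← 54.86 -17.79 = 37.07 m/s
final state: V = 37.07 m/s, rpm = 3477 → n = rpm/60 = 57.950000 rev/s
target J* = 0.2457; solve J* = V/(n·D) for n: n = V/(J*·D) = 37.07/(0.2457 × 1.143) = 131.999170 rev/s
rpm = 60·n = 7919.950177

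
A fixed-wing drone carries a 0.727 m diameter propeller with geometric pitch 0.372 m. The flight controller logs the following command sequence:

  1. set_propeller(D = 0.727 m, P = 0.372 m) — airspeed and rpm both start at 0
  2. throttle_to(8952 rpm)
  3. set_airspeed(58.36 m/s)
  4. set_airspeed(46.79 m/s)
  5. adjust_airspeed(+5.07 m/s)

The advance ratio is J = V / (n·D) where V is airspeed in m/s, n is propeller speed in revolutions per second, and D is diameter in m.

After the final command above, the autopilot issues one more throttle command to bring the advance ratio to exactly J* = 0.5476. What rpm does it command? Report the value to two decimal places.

set_propeller: D = 0.727 m, P = 0.372 m (p = P/D = 0.511692); state ← (V=0, rpm=0)
throttle_to(8952): rpm ← 8952
set_airspeed(58.36): V ← 58.36 m/s
set_airspeed(46.79): V ← 46.79 m/s
adjust_airspeed(+5.07): V ← 46.79 +5.07 = 51.86 m/s
final state: V = 51.86 m/s, rpm = 8952 → n = rpm/60 = 149.200000 rev/s
target J* = 0.5476; solve J* = V/(n·D) for n: n = V/(J*·D) = 51.86/(0.5476 × 0.727) = 130.267075 rev/s
rpm = 60·n = 7816.024508

rpm = 7816.02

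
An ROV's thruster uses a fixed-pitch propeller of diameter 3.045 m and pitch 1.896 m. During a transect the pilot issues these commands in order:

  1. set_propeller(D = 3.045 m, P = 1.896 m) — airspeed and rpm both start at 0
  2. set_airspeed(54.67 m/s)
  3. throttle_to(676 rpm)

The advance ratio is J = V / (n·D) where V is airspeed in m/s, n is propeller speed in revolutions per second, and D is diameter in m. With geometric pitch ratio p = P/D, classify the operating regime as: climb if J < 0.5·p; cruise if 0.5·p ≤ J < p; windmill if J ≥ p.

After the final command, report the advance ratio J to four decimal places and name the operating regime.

set_propeller: D = 3.045 m, P = 1.896 m (p = P/D = 0.622660); state ← (V=0, rpm=0)
set_airspeed(54.67): V ← 54.67 m/s
throttle_to(676): rpm ← 676
final state: V = 54.67 m/s, rpm = 676 → n = rpm/60 = 11.266667 rev/s
J = V / (n·D) = 54.67 / (11.266667 × 3.045) = 1.593552
regime bands: climb J<0.3113 | cruise [0.3113, 0.6227) | windmill J≥0.6227
J = 1.5936 → windmill

J = 1.5936, regime = windmill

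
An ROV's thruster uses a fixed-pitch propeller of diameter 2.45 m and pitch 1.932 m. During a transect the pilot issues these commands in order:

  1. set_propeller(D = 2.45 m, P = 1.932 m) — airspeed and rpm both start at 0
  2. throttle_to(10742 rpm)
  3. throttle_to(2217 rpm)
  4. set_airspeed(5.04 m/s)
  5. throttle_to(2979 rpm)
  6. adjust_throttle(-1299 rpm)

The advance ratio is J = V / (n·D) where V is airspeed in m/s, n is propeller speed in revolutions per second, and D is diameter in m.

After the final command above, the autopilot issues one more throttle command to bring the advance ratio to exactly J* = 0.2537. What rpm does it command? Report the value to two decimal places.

rpm = 486.51

set_propeller: D = 2.45 m, P = 1.932 m (p = P/D = 0.788571); state ← (V=0, rpm=0)
throttle_to(10742): rpm ← 10742
throttle_to(2217): rpm ← 2217
set_airspeed(5.04): V ← 5.04 m/s
throttle_to(2979): rpm ← 2979
adjust_throttle(-1299): rpm ← 2979 -1299 = 1680
final state: V = 5.04 m/s, rpm = 1680 → n = rpm/60 = 28.000000 rev/s
target J* = 0.2537; solve J* = V/(n·D) for n: n = V/(J*·D) = 5.04/(0.2537 × 2.45) = 8.108565 rev/s
rpm = 60·n = 486.513880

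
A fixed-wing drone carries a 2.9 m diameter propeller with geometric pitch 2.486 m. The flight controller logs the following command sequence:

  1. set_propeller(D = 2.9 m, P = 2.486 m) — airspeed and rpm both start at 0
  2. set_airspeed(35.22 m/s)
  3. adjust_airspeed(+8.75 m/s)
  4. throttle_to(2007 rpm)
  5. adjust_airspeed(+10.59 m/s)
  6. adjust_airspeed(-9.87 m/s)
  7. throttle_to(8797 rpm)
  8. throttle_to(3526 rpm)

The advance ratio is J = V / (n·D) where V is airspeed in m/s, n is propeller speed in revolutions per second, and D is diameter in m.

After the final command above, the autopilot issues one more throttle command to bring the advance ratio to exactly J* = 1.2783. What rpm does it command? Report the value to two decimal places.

rpm = 723.32

set_propeller: D = 2.9 m, P = 2.486 m (p = P/D = 0.857241); state ← (V=0, rpm=0)
set_airspeed(35.22): V ← 35.22 m/s
adjust_airspeed(+8.75): V ← 35.22 +8.75 = 43.97 m/s
throttle_to(2007): rpm ← 2007
adjust_airspeed(+10.59): V ← 43.97 +10.59 = 54.56 m/s
adjust_airspeed(-9.87): V ← 54.56 -9.87 = 44.69 m/s
throttle_to(8797): rpm ← 8797
throttle_to(3526): rpm ← 3526
final state: V = 44.69 m/s, rpm = 3526 → n = rpm/60 = 58.766667 rev/s
target J* = 1.2783; solve J* = V/(n·D) for n: n = V/(J*·D) = 44.69/(1.2783 × 2.9) = 12.055343 rev/s
rpm = 60·n = 723.320574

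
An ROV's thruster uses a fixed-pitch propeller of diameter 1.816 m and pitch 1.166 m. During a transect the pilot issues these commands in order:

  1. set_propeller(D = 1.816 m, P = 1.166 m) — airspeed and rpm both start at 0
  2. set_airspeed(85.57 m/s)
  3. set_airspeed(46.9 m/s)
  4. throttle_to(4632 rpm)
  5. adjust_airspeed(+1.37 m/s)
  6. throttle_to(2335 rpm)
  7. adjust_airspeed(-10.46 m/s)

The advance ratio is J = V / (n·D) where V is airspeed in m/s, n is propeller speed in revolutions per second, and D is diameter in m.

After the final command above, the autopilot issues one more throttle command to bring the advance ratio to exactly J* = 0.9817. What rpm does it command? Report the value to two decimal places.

set_propeller: D = 1.816 m, P = 1.166 m (p = P/D = 0.642070); state ← (V=0, rpm=0)
set_airspeed(85.57): V ← 85.57 m/s
set_airspeed(46.9): V ← 46.9 m/s
throttle_to(4632): rpm ← 4632
adjust_airspeed(+1.37): V ← 46.9 +1.37 = 48.27 m/s
throttle_to(2335): rpm ← 2335
adjust_airspeed(-10.46): V ← 48.27 -10.46 = 37.81 m/s
final state: V = 37.81 m/s, rpm = 2335 → n = rpm/60 = 38.916667 rev/s
target J* = 0.9817; solve J* = V/(n·D) for n: n = V/(J*·D) = 37.81/(0.9817 × 1.816) = 21.208602 rev/s
rpm = 60·n = 1272.516120

rpm = 1272.52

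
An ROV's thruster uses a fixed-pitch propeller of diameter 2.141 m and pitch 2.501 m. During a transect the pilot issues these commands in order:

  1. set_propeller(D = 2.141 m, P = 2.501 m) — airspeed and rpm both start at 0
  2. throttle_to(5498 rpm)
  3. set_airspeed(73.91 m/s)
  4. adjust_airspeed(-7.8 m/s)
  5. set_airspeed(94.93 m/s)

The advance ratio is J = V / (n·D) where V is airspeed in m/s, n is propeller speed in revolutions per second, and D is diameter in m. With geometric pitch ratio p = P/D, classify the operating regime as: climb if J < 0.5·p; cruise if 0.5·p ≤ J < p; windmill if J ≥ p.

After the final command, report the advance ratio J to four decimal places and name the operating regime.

J = 0.4839, regime = climb

set_propeller: D = 2.141 m, P = 2.501 m (p = P/D = 1.168146); state ← (V=0, rpm=0)
throttle_to(5498): rpm ← 5498
set_airspeed(73.91): V ← 73.91 m/s
adjust_airspeed(-7.8): V ← 73.91 -7.8 = 66.11 m/s
set_airspeed(94.93): V ← 94.93 m/s
final state: V = 94.93 m/s, rpm = 5498 → n = rpm/60 = 91.633333 rev/s
J = V / (n·D) = 94.93 / (91.633333 × 2.141) = 0.483875
regime bands: climb J<0.5841 | cruise [0.5841, 1.1681) | windmill J≥1.1681
J = 0.4839 → climb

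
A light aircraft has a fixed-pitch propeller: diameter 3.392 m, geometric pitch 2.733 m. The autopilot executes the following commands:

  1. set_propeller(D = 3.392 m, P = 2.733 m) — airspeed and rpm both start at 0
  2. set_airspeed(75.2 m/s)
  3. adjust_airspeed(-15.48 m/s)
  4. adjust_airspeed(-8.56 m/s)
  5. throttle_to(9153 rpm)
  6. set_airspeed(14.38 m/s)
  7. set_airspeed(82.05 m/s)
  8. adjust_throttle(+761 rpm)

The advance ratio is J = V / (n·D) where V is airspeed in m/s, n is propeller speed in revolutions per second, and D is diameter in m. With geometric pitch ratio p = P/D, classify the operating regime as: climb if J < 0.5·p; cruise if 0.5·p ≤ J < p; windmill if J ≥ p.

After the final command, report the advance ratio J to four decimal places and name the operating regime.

J = 0.1464, regime = climb

set_propeller: D = 3.392 m, P = 2.733 m (p = P/D = 0.805719); state ← (V=0, rpm=0)
set_airspeed(75.2): V ← 75.2 m/s
adjust_airspeed(-15.48): V ← 75.2 -15.48 = 59.72 m/s
adjust_airspeed(-8.56): V ← 59.72 -8.56 = 51.16 m/s
throttle_to(9153): rpm ← 9153
set_airspeed(14.38): V ← 14.38 m/s
set_airspeed(82.05): V ← 82.05 m/s
adjust_throttle(+761): rpm ← 9153 +761 = 9914
final state: V = 82.05 m/s, rpm = 9914 → n = rpm/60 = 165.233333 rev/s
J = V / (n·D) = 82.05 / (165.233333 × 3.392) = 0.146395
regime bands: climb J<0.4029 | cruise [0.4029, 0.8057) | windmill J≥0.8057
J = 0.1464 → climb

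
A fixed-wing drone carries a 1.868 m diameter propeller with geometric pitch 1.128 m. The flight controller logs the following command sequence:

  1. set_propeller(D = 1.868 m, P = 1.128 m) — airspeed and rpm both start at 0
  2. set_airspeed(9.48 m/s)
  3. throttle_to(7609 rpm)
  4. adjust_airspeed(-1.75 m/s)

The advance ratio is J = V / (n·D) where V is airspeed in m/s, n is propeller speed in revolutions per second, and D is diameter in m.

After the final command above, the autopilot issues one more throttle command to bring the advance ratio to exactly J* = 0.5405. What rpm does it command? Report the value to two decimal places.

set_propeller: D = 1.868 m, P = 1.128 m (p = P/D = 0.603854); state ← (V=0, rpm=0)
set_airspeed(9.48): V ← 9.48 m/s
throttle_to(7609): rpm ← 7609
adjust_airspeed(-1.75): V ← 9.48 -1.75 = 7.73 m/s
final state: V = 7.73 m/s, rpm = 7609 → n = rpm/60 = 126.816667 rev/s
target J* = 0.5405; solve J* = V/(n·D) for n: n = V/(J*·D) = 7.73/(0.5405 × 1.868) = 7.656088 rev/s
rpm = 60·n = 459.365288

rpm = 459.37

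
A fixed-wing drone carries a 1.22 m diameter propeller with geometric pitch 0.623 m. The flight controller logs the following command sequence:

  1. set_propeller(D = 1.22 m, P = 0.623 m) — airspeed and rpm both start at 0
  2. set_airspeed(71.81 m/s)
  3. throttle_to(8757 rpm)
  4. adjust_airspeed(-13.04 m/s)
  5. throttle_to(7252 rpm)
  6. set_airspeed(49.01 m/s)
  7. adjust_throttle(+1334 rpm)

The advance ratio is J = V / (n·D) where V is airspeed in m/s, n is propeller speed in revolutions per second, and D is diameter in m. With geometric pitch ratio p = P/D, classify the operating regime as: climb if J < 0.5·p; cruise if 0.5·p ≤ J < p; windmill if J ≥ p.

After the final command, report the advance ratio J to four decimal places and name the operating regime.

set_propeller: D = 1.22 m, P = 0.623 m (p = P/D = 0.510656); state ← (V=0, rpm=0)
set_airspeed(71.81): V ← 71.81 m/s
throttle_to(8757): rpm ← 8757
adjust_airspeed(-13.04): V ← 71.81 -13.04 = 58.77 m/s
throttle_to(7252): rpm ← 7252
set_airspeed(49.01): V ← 49.01 m/s
adjust_throttle(+1334): rpm ← 7252 +1334 = 8586
final state: V = 49.01 m/s, rpm = 8586 → n = rpm/60 = 143.100000 rev/s
J = V / (n·D) = 49.01 / (143.100000 × 1.22) = 0.280728
regime bands: climb J<0.2553 | cruise [0.2553, 0.5107) | windmill J≥0.5107
J = 0.2807 → cruise

J = 0.2807, regime = cruise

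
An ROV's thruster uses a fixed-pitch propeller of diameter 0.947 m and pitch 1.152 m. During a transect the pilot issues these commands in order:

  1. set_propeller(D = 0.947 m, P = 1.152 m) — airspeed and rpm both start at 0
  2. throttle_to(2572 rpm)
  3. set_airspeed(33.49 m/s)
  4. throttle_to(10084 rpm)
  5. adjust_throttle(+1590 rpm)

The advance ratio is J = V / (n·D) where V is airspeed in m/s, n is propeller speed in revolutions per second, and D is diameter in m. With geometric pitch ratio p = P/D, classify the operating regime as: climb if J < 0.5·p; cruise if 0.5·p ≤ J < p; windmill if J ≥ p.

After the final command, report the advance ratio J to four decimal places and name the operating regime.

J = 0.1818, regime = climb

set_propeller: D = 0.947 m, P = 1.152 m (p = P/D = 1.216473); state ← (V=0, rpm=0)
throttle_to(2572): rpm ← 2572
set_airspeed(33.49): V ← 33.49 m/s
throttle_to(10084): rpm ← 10084
adjust_throttle(+1590): rpm ← 10084 +1590 = 11674
final state: V = 33.49 m/s, rpm = 11674 → n = rpm/60 = 194.566667 rev/s
J = V / (n·D) = 33.49 / (194.566667 × 0.947) = 0.181759
regime bands: climb J<0.6082 | cruise [0.6082, 1.2165) | windmill J≥1.2165
J = 0.1818 → climb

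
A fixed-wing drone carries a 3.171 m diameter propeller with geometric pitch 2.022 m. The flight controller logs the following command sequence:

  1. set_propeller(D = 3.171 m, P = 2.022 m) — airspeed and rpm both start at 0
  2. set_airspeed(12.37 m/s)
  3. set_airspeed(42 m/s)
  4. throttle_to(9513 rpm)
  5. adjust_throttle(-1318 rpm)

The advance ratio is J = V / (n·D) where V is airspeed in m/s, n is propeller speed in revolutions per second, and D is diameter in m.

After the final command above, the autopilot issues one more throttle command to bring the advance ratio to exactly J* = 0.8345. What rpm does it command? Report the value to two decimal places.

set_propeller: D = 3.171 m, P = 2.022 m (p = P/D = 0.637654); state ← (V=0, rpm=0)
set_airspeed(12.37): V ← 12.37 m/s
set_airspeed(42): V ← 42 m/s
throttle_to(9513): rpm ← 9513
adjust_throttle(-1318): rpm ← 9513 -1318 = 8195
final state: V = 42 m/s, rpm = 8195 → n = rpm/60 = 136.583333 rev/s
target J* = 0.8345; solve J* = V/(n·D) for n: n = V/(J*·D) = 42/(0.8345 × 3.171) = 15.871819 rev/s
rpm = 60·n = 952.309151

rpm = 952.31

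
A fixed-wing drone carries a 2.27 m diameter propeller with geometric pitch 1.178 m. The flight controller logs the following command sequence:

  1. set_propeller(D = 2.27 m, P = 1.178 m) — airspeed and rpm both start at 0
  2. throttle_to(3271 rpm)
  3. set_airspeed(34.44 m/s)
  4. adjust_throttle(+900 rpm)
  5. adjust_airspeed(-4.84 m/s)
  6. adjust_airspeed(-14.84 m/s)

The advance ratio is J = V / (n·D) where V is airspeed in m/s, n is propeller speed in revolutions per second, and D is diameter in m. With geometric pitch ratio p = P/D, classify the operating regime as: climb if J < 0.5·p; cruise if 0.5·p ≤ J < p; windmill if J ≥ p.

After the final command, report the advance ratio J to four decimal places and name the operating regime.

J = 0.0935, regime = climb

set_propeller: D = 2.27 m, P = 1.178 m (p = P/D = 0.518943); state ← (V=0, rpm=0)
throttle_to(3271): rpm ← 3271
set_airspeed(34.44): V ← 34.44 m/s
adjust_throttle(+900): rpm ← 3271 +900 = 4171
adjust_airspeed(-4.84): V ← 34.44 -4.84 = 29.6 m/s
adjust_airspeed(-14.84): V ← 29.6 -14.84 = 14.76 m/s
final state: V = 14.76 m/s, rpm = 4171 → n = rpm/60 = 69.516667 rev/s
J = V / (n·D) = 14.76 / (69.516667 × 2.27) = 0.093534
regime bands: climb J<0.2595 | cruise [0.2595, 0.5189) | windmill J≥0.5189
J = 0.0935 → climb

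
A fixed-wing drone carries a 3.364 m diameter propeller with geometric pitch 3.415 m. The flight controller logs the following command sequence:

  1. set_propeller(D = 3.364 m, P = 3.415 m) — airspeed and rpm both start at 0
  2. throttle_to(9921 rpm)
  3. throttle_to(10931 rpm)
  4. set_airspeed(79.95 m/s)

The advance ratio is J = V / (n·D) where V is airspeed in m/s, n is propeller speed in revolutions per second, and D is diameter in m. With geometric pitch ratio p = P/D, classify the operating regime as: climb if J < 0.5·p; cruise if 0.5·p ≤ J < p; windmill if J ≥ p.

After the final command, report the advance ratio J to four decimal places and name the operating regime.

set_propeller: D = 3.364 m, P = 3.415 m (p = P/D = 1.015161); state ← (V=0, rpm=0)
throttle_to(9921): rpm ← 9921
throttle_to(10931): rpm ← 10931
set_airspeed(79.95): V ← 79.95 m/s
final state: V = 79.95 m/s, rpm = 10931 → n = rpm/60 = 182.183333 rev/s
J = V / (n·D) = 79.95 / (182.183333 × 3.364) = 0.130453
regime bands: climb J<0.5076 | cruise [0.5076, 1.0152) | windmill J≥1.0152
J = 0.1305 → climb

J = 0.1305, regime = climb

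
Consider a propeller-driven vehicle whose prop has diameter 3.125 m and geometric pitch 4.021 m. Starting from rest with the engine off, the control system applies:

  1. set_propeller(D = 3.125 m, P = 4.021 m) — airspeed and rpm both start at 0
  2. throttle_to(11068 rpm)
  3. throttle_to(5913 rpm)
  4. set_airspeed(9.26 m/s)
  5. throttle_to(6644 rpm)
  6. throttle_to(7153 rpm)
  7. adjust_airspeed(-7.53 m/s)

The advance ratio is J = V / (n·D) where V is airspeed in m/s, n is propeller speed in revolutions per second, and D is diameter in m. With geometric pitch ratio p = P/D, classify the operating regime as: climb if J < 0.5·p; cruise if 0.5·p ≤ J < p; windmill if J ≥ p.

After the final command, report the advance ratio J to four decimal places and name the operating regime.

J = 0.0046, regime = climb

set_propeller: D = 3.125 m, P = 4.021 m (p = P/D = 1.286720); state ← (V=0, rpm=0)
throttle_to(11068): rpm ← 11068
throttle_to(5913): rpm ← 5913
set_airspeed(9.26): V ← 9.26 m/s
throttle_to(6644): rpm ← 6644
throttle_to(7153): rpm ← 7153
adjust_airspeed(-7.53): V ← 9.26 -7.53 = 1.73 m/s
final state: V = 1.73 m/s, rpm = 7153 → n = rpm/60 = 119.216667 rev/s
J = V / (n·D) = 1.73 / (119.216667 × 3.125) = 0.004644
regime bands: climb J<0.6434 | cruise [0.6434, 1.2867) | windmill J≥1.2867
J = 0.0046 → climb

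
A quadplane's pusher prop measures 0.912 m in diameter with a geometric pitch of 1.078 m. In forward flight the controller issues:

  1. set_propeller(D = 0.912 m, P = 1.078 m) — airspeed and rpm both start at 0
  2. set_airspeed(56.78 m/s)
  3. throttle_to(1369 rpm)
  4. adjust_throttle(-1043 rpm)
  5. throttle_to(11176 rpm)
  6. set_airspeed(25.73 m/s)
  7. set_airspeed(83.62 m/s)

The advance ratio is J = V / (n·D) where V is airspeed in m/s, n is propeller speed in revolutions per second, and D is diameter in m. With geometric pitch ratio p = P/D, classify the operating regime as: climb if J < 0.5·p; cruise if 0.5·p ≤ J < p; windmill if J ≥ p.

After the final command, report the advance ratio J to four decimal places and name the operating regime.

J = 0.4922, regime = climb

set_propeller: D = 0.912 m, P = 1.078 m (p = P/D = 1.182018); state ← (V=0, rpm=0)
set_airspeed(56.78): V ← 56.78 m/s
throttle_to(1369): rpm ← 1369
adjust_throttle(-1043): rpm ← 1369 -1043 = 326
throttle_to(11176): rpm ← 11176
set_airspeed(25.73): V ← 25.73 m/s
set_airspeed(83.62): V ← 83.62 m/s
final state: V = 83.62 m/s, rpm = 11176 → n = rpm/60 = 186.266667 rev/s
J = V / (n·D) = 83.62 / (186.266667 × 0.912) = 0.492244
regime bands: climb J<0.5910 | cruise [0.5910, 1.1820) | windmill J≥1.1820
J = 0.4922 → climb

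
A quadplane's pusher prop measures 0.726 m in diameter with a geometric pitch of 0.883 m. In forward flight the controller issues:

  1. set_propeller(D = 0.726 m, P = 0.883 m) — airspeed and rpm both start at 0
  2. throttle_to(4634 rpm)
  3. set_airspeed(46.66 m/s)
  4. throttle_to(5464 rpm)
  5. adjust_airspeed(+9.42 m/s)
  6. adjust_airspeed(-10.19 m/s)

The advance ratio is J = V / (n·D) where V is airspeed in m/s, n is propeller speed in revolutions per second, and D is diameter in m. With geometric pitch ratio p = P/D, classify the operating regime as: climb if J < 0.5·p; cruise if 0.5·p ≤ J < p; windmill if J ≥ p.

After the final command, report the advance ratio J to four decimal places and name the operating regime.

J = 0.6941, regime = cruise

set_propeller: D = 0.726 m, P = 0.883 m (p = P/D = 1.216253); state ← (V=0, rpm=0)
throttle_to(4634): rpm ← 4634
set_airspeed(46.66): V ← 46.66 m/s
throttle_to(5464): rpm ← 5464
adjust_airspeed(+9.42): V ← 46.66 +9.42 = 56.08 m/s
adjust_airspeed(-10.19): V ← 56.08 -10.19 = 45.89 m/s
final state: V = 45.89 m/s, rpm = 5464 → n = rpm/60 = 91.066667 rev/s
J = V / (n·D) = 45.89 / (91.066667 × 0.726) = 0.694100
regime bands: climb J<0.6081 | cruise [0.6081, 1.2163) | windmill J≥1.2163
J = 0.6941 → cruise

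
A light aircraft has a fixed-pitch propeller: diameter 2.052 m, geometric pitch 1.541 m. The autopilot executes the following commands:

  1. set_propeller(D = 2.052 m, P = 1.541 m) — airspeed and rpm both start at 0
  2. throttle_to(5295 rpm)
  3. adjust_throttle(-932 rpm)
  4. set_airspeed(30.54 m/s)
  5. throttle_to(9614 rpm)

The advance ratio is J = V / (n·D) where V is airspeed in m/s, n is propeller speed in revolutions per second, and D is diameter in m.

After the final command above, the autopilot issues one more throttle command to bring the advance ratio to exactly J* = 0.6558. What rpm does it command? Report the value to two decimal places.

set_propeller: D = 2.052 m, P = 1.541 m (p = P/D = 0.750975); state ← (V=0, rpm=0)
throttle_to(5295): rpm ← 5295
adjust_throttle(-932): rpm ← 5295 -932 = 4363
set_airspeed(30.54): V ← 30.54 m/s
throttle_to(9614): rpm ← 9614
final state: V = 30.54 m/s, rpm = 9614 → n = rpm/60 = 160.233333 rev/s
target J* = 0.6558; solve J* = V/(n·D) for n: n = V/(J*·D) = 30.54/(0.6558 × 2.052) = 22.694481 rev/s
rpm = 60·n = 1361.668887

rpm = 1361.67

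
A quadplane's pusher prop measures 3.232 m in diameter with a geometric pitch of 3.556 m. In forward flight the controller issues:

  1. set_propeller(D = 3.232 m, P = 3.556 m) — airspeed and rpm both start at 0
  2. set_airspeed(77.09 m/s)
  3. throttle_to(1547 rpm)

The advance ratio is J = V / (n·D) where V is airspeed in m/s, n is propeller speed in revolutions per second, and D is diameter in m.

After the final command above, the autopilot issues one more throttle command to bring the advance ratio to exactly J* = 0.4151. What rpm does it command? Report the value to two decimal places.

set_propeller: D = 3.232 m, P = 3.556 m (p = P/D = 1.100248); state ← (V=0, rpm=0)
set_airspeed(77.09): V ← 77.09 m/s
throttle_to(1547): rpm ← 1547
final state: V = 77.09 m/s, rpm = 1547 → n = rpm/60 = 25.783333 rev/s
target J* = 0.4151; solve J* = V/(n·D) for n: n = V/(J*·D) = 77.09/(0.4151 × 3.232) = 57.461103 rev/s
rpm = 60·n = 3447.666195

rpm = 3447.67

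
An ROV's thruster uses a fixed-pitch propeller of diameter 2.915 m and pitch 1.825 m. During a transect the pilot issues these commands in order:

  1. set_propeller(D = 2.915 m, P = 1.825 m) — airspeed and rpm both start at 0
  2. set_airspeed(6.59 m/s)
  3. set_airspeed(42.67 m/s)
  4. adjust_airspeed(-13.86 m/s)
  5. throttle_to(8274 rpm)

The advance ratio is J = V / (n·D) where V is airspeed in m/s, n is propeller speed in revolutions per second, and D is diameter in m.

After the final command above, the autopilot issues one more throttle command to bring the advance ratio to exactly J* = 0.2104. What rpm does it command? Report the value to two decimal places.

set_propeller: D = 2.915 m, P = 1.825 m (p = P/D = 0.626072); state ← (V=0, rpm=0)
set_airspeed(6.59): V ← 6.59 m/s
set_airspeed(42.67): V ← 42.67 m/s
adjust_airspeed(-13.86): V ← 42.67 -13.86 = 28.81 m/s
throttle_to(8274): rpm ← 8274
final state: V = 28.81 m/s, rpm = 8274 → n = rpm/60 = 137.900000 rev/s
target J* = 0.2104; solve J* = V/(n·D) for n: n = V/(J*·D) = 28.81/(0.2104 × 2.915) = 46.974154 rev/s
rpm = 60·n = 2818.449217

rpm = 2818.45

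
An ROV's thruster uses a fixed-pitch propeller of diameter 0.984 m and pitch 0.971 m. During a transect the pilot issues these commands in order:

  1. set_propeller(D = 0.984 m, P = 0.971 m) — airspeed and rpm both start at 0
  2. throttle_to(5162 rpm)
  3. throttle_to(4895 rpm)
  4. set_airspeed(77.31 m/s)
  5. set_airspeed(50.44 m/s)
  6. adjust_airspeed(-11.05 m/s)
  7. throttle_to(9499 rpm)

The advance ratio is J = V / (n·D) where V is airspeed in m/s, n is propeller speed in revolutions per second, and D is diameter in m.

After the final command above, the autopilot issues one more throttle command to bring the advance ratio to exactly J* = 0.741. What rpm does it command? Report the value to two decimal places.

set_propeller: D = 0.984 m, P = 0.971 m (p = P/D = 0.986789); state ← (V=0, rpm=0)
throttle_to(5162): rpm ← 5162
throttle_to(4895): rpm ← 4895
set_airspeed(77.31): V ← 77.31 m/s
set_airspeed(50.44): V ← 50.44 m/s
adjust_airspeed(-11.05): V ← 50.44 -11.05 = 39.39 m/s
throttle_to(9499): rpm ← 9499
final state: V = 39.39 m/s, rpm = 9499 → n = rpm/60 = 158.316667 rev/s
target J* = 0.741; solve J* = V/(n·D) for n: n = V/(J*·D) = 39.39/(0.741 × 0.984) = 54.022251 rev/s
rpm = 60·n = 3241.335045

rpm = 3241.34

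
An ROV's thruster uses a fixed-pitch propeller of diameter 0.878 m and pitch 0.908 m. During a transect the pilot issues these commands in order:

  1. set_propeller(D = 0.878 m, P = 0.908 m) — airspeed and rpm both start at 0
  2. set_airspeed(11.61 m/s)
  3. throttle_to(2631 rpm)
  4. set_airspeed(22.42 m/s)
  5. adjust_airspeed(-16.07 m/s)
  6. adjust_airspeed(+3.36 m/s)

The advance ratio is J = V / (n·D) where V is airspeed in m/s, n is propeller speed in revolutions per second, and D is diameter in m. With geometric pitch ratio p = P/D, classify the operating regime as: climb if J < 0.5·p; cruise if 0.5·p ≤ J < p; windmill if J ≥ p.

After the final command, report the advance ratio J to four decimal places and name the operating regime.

J = 0.2522, regime = climb

set_propeller: D = 0.878 m, P = 0.908 m (p = P/D = 1.034169); state ← (V=0, rpm=0)
set_airspeed(11.61): V ← 11.61 m/s
throttle_to(2631): rpm ← 2631
set_airspeed(22.42): V ← 22.42 m/s
adjust_airspeed(-16.07): V ← 22.42 -16.07 = 6.35 m/s
adjust_airspeed(+3.36): V ← 6.35 +3.36 = 9.71 m/s
final state: V = 9.71 m/s, rpm = 2631 → n = rpm/60 = 43.850000 rev/s
J = V / (n·D) = 9.71 / (43.850000 × 0.878) = 0.252206
regime bands: climb J<0.5171 | cruise [0.5171, 1.0342) | windmill J≥1.0342
J = 0.2522 → climb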